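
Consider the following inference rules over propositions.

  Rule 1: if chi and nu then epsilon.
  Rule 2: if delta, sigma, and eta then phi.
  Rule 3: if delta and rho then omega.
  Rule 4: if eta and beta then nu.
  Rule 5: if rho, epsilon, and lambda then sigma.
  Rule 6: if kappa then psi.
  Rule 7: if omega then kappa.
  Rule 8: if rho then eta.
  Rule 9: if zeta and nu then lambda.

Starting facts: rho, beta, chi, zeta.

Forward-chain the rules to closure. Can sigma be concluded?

Yes

From rho, Rule 8 gives eta.
From eta and beta, Rule 4 gives nu.
From chi and nu, Rule 1 gives epsilon.
zeta and nu hold, so lambda follows (Rule 9).
rho, epsilon, and lambda hold, so sigma follows (Rule 5).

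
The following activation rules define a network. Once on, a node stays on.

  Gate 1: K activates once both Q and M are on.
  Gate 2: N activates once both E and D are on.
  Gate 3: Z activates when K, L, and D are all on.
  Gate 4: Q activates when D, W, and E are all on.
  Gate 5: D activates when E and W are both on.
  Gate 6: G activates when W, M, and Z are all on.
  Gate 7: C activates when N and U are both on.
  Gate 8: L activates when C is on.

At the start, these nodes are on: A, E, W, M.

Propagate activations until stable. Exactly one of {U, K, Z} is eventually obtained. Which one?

Gate 5: E and W on → D on.
Gate 4: D, W, and E on → Q on.
Gate 1: Q and M on → K on.
Z would need K, L, and D (Gate 3), but L never turns on. No rule produces U, and it is not given.

K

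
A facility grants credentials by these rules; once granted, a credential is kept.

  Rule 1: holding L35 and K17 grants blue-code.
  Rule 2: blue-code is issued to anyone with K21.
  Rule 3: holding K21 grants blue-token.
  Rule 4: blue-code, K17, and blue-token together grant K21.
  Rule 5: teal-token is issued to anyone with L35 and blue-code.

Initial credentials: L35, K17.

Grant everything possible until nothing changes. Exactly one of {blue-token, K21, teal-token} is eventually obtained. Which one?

Holding L35 and K17 grants blue-code (Rule 1).
Holding L35 and blue-code grants teal-token (Rule 5).
K21 would need blue-code, K17, and blue-token (Rule 4), but blue-token is never granted. blue-token would need K21 (Rule 3), but K21 is never granted.

teal-token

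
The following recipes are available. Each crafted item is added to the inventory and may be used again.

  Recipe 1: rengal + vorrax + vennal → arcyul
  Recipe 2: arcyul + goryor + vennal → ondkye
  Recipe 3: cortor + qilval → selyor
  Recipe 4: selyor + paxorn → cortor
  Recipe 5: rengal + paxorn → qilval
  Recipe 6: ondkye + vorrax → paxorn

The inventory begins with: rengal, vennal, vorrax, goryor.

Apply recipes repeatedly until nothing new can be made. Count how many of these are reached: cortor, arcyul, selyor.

rengal + vorrax + vennal → arcyul (Recipe 1).
cortor would need selyor and paxorn (Recipe 4), but selyor is never obtained.
arcyul: reached.
selyor would need cortor and qilval (Recipe 3), but cortor is never obtained.
Reached: arcyul — 1 of the 3.

1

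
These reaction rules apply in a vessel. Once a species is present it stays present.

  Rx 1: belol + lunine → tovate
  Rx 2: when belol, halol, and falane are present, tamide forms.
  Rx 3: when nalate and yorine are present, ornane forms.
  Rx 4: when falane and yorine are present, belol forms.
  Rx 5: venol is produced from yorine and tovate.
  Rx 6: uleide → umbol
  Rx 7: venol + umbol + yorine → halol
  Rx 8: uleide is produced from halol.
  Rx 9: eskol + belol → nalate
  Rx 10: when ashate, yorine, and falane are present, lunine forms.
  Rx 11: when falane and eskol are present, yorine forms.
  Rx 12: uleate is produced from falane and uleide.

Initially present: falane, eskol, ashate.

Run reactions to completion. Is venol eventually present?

Yes

falane and eskol present → yorine forms (Rx 11).
falane and yorine present → belol forms (Rx 4).
ashate, yorine, and falane present → lunine forms (Rx 10).
belol and lunine present → tovate forms (Rx 1).
yorine and tovate present → venol forms (Rx 5).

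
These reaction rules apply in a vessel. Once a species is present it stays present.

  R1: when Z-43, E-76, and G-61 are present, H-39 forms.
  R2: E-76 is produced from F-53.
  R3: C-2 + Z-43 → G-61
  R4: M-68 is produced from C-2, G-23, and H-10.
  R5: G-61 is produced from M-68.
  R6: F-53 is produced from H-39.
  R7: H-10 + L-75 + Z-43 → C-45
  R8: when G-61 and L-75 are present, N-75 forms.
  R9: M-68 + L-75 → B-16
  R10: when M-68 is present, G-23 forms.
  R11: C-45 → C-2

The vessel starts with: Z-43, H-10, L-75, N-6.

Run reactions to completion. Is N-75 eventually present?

Yes

H-10, L-75, and Z-43 present → C-45 forms (R7).
C-45 present → C-2 forms (R11).
C-2 and Z-43 present → G-61 forms (R3).
G-61 and L-75 present → N-75 forms (R8).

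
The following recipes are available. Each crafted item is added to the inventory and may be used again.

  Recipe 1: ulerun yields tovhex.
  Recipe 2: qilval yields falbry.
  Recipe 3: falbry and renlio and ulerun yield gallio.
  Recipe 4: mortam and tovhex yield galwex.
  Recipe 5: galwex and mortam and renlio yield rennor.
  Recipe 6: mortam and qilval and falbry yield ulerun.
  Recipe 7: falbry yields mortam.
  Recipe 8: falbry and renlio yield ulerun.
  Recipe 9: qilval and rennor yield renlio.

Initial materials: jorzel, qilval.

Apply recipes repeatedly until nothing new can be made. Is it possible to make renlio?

renlio would need qilval and rennor (Recipe 9), but rennor is never obtained.

No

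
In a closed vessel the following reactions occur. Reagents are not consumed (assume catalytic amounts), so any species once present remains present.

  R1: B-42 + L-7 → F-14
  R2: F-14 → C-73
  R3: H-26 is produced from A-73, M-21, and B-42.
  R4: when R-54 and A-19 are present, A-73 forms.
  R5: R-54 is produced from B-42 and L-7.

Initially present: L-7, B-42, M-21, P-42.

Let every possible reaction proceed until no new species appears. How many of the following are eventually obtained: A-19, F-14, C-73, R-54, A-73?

3

B-42 and L-7 present → F-14 forms (R1).
B-42 and L-7 present → R-54 forms (R5).
F-14 present → C-73 forms (R2).
No rule produces A-19, and it is not given.
F-14: reached.
C-73: reached.
R-54: reached.
A-73 would need R-54 and A-19 (R4), but A-19 never forms.
Reached: F-14, C-73, and R-54 — 3 of the 5.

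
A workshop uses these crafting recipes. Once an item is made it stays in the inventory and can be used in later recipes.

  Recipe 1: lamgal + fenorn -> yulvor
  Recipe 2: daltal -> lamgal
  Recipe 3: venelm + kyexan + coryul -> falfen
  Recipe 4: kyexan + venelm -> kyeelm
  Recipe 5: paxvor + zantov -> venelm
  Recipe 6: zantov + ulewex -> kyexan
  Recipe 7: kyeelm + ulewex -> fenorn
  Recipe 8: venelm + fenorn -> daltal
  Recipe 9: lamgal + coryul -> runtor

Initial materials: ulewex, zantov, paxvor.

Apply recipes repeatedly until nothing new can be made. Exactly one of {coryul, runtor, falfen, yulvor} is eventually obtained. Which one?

Using Recipe 6, zantov and ulewex make kyexan.
paxvor + zantov -> venelm (Recipe 5).
Using Recipe 4, kyexan and venelm make kyeelm.
Using Recipe 7, kyeelm and ulewex make fenorn.
venelm + fenorn -> daltal (Recipe 8).
daltal -> lamgal (Recipe 2).
Using Recipe 1, lamgal and fenorn make yulvor.
No rule produces coryul, and it is not given. falfen would need venelm, kyexan, and coryul (Recipe 3), but coryul is never obtained. runtor would need lamgal and coryul (Recipe 9), but coryul is never obtained.

yulvor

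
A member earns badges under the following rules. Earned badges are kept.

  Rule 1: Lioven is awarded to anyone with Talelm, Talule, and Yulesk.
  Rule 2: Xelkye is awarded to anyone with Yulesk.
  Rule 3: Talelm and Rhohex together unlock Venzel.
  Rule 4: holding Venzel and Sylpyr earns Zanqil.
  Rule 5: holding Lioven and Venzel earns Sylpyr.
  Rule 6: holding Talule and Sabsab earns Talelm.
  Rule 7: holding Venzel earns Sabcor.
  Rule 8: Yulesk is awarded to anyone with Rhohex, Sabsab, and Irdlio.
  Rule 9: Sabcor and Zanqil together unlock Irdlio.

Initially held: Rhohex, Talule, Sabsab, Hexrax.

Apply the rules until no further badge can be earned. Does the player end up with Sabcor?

With Talule and Sabsab, Talelm is earned (Rule 6).
With Talelm and Rhohex, Venzel is earned (Rule 3).
With Venzel, Sabcor is earned (Rule 7).

Yes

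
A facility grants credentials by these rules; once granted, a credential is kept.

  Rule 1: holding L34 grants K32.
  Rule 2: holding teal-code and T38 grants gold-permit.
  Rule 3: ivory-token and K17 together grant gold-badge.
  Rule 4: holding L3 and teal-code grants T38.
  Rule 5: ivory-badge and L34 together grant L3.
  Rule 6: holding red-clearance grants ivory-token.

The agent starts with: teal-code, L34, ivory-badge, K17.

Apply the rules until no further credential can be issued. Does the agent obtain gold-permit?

Yes

Holding ivory-badge and L34 grants L3 (Rule 5).
Holding L3 and teal-code grants T38 (Rule 4).
Holding teal-code and T38 grants gold-permit (Rule 2).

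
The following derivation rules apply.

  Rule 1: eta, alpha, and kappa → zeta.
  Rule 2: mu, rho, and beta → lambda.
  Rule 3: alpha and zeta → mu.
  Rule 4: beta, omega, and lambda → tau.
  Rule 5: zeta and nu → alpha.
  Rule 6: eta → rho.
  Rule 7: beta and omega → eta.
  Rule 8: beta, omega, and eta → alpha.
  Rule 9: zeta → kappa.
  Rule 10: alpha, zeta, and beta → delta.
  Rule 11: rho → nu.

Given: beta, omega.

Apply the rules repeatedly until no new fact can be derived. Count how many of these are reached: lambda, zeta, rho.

From beta and omega, Rule 7 gives eta.
eta holds, so rho follows (Rule 6).
lambda would need mu, rho, and beta (Rule 2), but mu is never established.
zeta would need eta, alpha, and kappa (Rule 1), but kappa is never established.
rho: reached.
Reached: rho — 1 of the 3.

1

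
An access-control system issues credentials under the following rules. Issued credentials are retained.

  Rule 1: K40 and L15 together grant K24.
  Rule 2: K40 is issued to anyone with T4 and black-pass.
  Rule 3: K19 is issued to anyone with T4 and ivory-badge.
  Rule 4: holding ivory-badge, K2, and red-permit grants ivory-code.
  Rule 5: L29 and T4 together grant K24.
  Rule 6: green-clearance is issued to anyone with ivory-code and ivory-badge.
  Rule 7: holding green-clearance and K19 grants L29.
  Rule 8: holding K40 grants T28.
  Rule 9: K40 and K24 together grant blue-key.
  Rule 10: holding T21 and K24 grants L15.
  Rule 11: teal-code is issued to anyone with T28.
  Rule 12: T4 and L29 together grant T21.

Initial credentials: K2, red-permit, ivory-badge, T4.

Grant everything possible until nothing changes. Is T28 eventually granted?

No

T28 would need K40 (Rule 8), but K40 is never granted.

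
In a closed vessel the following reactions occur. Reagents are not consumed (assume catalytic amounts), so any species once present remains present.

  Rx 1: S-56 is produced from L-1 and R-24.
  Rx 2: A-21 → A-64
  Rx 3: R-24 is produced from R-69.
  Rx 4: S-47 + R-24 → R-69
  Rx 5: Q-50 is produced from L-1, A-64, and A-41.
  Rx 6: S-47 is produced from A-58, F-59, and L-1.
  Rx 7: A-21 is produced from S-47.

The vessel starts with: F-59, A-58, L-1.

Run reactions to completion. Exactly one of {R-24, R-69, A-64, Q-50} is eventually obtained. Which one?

A-58, F-59, and L-1 present → S-47 forms (Rx 6).
S-47 present → A-21 forms (Rx 7).
A-21 present → A-64 forms (Rx 2).
Q-50 would need L-1, A-64, and A-41 (Rx 5), but A-41 never forms. R-24 would need R-69 (Rx 3), but R-69 never forms. R-69 would need S-47 and R-24 (Rx 4), but R-24 never forms.

A-64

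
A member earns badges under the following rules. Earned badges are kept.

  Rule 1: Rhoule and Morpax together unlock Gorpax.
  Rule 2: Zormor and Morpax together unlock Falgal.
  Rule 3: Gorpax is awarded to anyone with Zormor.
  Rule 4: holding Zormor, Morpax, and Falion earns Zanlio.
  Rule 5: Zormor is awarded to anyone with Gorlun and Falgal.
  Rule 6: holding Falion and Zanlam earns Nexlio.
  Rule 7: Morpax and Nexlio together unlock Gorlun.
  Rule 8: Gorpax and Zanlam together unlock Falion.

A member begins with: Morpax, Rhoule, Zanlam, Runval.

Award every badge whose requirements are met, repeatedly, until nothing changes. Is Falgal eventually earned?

No

Falgal would need Zormor and Morpax (Rule 2), but Zormor is never earned.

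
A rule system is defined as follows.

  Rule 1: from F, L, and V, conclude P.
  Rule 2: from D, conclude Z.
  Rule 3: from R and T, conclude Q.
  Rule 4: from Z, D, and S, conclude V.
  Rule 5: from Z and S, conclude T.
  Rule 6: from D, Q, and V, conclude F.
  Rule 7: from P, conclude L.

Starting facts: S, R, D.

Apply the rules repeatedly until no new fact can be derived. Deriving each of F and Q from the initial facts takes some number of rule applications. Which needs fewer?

Q: From D, Rule 2 gives Z. From Z and S, Rule 5 gives T. R and T hold, so Q follows (Rule 3). [3 rule applications]
F: D holds, so Z follows (Rule 2). Z and S hold, so T follows (Rule 5). From Z, D, and S, Rule 4 gives V. From R and T, Rule 3 gives Q. D, Q, and V hold, so F follows (Rule 6). [5 rule applications]
Q needs fewer.

Q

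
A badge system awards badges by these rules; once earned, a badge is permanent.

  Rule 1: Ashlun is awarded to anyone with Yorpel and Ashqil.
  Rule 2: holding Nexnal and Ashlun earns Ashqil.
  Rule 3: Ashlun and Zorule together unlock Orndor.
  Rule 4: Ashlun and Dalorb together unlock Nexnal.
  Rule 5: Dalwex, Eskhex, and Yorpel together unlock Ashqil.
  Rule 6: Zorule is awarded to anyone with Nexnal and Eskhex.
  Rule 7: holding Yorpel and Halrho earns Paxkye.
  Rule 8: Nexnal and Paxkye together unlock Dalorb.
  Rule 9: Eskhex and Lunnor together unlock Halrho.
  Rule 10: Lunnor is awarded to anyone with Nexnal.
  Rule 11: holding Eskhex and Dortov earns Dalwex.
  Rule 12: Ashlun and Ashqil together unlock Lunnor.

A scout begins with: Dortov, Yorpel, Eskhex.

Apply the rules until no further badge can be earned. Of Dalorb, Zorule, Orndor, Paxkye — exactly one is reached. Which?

With Eskhex and Dortov, Dalwex is earned (Rule 11).
With Dalwex, Eskhex, and Yorpel, Ashqil is earned (Rule 5).
With Yorpel and Ashqil, Ashlun is earned (Rule 1).
With Ashlun and Ashqil, Lunnor is earned (Rule 12).
With Eskhex and Lunnor, Halrho is earned (Rule 9).
With Yorpel and Halrho, Paxkye is earned (Rule 7).
Zorule would need Nexnal and Eskhex (Rule 6), but Nexnal is never earned. Dalorb would need Nexnal and Paxkye (Rule 8), but Nexnal is never earned. Orndor would need Ashlun and Zorule (Rule 3), but Zorule is never earned.

Paxkye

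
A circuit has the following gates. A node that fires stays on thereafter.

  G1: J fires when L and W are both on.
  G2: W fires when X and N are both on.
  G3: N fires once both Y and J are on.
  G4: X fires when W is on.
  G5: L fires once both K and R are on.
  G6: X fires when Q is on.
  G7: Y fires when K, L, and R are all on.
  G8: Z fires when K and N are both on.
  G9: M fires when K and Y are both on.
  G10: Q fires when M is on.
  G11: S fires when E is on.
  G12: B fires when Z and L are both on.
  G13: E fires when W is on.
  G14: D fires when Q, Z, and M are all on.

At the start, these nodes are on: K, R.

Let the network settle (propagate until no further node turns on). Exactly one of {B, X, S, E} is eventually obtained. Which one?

X

G5: K and R on → L on.
G7: K, L, and R on → Y on.
G9: K and Y on → M on.
M is on, so Q fires (G10).
Q is on, so X fires (G6).
E would need W (G13), but W never turns on. S would need E (G11), but E never turns on. B would need Z and L (G12), but Z never turns on.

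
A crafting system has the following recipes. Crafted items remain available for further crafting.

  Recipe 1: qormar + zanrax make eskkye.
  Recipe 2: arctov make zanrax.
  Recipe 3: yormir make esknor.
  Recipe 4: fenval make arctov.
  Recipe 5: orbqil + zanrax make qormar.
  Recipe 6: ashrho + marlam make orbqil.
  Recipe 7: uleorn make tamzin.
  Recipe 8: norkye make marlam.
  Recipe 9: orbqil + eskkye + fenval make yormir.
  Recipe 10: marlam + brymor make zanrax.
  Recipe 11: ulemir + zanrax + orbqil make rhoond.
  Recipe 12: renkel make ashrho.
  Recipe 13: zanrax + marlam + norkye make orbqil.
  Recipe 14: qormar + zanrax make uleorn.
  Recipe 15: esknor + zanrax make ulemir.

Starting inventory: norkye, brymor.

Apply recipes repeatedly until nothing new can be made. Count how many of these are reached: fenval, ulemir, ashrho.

No rule produces fenval, and it is not given.
ulemir would need esknor and zanrax (Recipe 15), but esknor is never obtained.
ashrho would need renkel (Recipe 12), but renkel is never obtained.
None of the 3 are reached.

0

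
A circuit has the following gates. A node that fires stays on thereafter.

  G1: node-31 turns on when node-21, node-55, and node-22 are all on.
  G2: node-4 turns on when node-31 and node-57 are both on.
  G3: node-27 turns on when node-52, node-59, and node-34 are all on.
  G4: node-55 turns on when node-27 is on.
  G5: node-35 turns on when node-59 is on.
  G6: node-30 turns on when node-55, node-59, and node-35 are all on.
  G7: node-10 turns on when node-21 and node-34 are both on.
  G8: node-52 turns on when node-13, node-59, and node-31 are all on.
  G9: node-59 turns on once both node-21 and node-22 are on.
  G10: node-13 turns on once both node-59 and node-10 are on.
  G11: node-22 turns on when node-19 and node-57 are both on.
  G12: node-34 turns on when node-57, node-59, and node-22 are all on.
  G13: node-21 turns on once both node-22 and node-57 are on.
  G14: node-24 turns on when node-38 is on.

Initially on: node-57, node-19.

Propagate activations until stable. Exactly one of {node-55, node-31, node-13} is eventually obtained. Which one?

node-19 and node-57 are on, so node-22 turns on (G11).
G13: node-22 and node-57 on → node-21 on.
node-21 and node-22 are on, so node-59 turns on (G9).
G12: node-57, node-59, and node-22 on → node-34 on.
G7: node-21 and node-34 on → node-10 on.
node-59 and node-10 are on, so node-13 turns on (G10).
node-31 would need node-21, node-55, and node-22 (G1), but node-55 never turns on. node-55 would need node-27 (G4), but node-27 never turns on.

node-13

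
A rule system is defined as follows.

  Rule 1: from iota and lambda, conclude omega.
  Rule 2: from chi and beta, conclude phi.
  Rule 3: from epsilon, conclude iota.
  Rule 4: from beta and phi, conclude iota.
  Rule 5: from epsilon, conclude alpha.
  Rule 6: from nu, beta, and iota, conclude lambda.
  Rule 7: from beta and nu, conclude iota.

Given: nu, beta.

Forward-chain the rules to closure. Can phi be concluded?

No

phi would need chi and beta (Rule 2), but chi is never established.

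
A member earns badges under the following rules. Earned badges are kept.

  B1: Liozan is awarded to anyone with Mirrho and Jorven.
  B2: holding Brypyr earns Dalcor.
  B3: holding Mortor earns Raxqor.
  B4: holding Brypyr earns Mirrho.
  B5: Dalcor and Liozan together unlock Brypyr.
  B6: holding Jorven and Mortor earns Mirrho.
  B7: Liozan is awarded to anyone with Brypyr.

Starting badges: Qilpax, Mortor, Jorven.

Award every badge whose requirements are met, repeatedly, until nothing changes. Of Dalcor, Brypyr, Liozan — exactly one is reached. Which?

Liozan

With Jorven and Mortor, Mirrho is earned (B6).
With Mirrho and Jorven, Liozan is earned (B1).
Brypyr would need Dalcor and Liozan (B5), but Dalcor is never earned. Dalcor would need Brypyr (B2), but Brypyr is never earned.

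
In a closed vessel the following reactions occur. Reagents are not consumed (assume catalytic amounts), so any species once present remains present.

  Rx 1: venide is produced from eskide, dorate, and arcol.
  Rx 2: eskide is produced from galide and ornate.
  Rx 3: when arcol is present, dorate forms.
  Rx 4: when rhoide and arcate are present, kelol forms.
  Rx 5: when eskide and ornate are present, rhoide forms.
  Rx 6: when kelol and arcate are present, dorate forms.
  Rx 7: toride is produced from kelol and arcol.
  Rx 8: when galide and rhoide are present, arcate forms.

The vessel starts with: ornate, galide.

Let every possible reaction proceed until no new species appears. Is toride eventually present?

No

toride would need kelol and arcol (Rx 7), but arcol never forms.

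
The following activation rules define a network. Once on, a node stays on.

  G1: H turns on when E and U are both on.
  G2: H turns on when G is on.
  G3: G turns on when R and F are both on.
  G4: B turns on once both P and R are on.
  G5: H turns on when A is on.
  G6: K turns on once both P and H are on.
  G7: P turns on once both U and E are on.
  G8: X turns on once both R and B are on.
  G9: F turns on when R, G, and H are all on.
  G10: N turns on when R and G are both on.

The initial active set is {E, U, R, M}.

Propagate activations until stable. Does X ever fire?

G7: U and E on → P on.
G4: P and R on → B on.
R and B are on, so X turns on (G8).

Yes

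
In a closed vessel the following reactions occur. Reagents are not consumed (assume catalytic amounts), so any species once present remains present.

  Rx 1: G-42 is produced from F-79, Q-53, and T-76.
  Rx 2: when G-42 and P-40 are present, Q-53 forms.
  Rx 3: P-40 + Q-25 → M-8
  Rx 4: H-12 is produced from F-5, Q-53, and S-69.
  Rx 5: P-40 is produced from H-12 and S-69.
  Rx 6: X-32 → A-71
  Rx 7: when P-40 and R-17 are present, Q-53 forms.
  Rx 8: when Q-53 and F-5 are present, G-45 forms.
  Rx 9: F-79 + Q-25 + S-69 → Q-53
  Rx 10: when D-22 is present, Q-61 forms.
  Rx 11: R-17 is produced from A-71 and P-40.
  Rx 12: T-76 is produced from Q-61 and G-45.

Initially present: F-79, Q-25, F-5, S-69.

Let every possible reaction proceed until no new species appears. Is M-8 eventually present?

F-79, Q-25, and S-69 present → Q-53 forms (Rx 9).
F-5, Q-53, and S-69 present → H-12 forms (Rx 4).
H-12 and S-69 present → P-40 forms (Rx 5).
P-40 and Q-25 present → M-8 forms (Rx 3).

Yes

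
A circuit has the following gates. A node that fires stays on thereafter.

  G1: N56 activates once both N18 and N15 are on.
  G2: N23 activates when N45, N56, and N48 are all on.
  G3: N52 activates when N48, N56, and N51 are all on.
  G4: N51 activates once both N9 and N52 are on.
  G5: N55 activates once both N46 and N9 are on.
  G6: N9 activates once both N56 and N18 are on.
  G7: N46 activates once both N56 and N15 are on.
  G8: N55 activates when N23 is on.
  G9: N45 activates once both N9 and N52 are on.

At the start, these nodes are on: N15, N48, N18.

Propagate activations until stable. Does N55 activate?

N18 and N15 are on, so N56 activates (G1).
G7: N56 and N15 on → N46 on.
G6: N56 and N18 on → N9 on.
N46 and N9 are on, so N55 activates (G5).

Yes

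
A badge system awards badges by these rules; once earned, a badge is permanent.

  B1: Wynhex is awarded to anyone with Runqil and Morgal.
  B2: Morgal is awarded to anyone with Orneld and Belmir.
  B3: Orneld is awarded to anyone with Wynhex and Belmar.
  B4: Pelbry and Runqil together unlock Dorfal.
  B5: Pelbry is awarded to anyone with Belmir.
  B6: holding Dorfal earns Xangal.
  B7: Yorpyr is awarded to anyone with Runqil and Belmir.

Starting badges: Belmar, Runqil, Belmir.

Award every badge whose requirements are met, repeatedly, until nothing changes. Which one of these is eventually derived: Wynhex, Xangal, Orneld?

Xangal

With Belmir, Pelbry is earned (B5).
With Pelbry and Runqil, Dorfal is earned (B4).
With Dorfal, Xangal is earned (B6).
Orneld would need Wynhex and Belmar (B3), but Wynhex is never earned. Wynhex would need Runqil and Morgal (B1), but Morgal is never earned.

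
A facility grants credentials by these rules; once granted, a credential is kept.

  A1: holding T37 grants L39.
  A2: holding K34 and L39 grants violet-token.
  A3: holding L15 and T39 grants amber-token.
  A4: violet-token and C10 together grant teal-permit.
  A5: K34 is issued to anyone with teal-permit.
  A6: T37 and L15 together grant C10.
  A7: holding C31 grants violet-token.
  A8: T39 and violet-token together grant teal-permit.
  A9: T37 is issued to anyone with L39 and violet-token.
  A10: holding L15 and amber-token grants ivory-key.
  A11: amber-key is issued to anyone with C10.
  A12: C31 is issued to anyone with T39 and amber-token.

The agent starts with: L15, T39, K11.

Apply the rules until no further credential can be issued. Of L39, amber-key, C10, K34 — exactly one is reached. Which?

Holding L15 and T39 grants amber-token (A3).
Holding T39 and amber-token grants C31 (A12).
Holding C31 grants violet-token (A7).
Holding T39 and violet-token grants teal-permit (A8).
Holding teal-permit grants K34 (A5).
C10 would need T37 and L15 (A6), but T37 is never granted. amber-key would need C10 (A11), but C10 is never granted. L39 would need T37 (A1), but T37 is never granted.

K34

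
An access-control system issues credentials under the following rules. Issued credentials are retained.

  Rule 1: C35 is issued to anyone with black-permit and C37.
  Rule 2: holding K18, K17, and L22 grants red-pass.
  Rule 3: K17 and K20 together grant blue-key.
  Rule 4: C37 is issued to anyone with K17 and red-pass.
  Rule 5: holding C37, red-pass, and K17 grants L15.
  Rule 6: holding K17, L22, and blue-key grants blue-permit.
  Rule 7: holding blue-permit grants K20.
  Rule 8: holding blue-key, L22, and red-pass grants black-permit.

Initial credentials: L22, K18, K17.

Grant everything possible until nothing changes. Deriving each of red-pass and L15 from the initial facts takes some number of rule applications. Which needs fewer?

red-pass

red-pass: Holding K18, K17, and L22 grants red-pass (Rule 2). [1 rule application]
L15: Holding K18, K17, and L22 grants red-pass (Rule 2). Holding K17 and red-pass grants C37 (Rule 4). Holding C37, red-pass, and K17 grants L15 (Rule 5). [3 rule applications]
red-pass needs fewer.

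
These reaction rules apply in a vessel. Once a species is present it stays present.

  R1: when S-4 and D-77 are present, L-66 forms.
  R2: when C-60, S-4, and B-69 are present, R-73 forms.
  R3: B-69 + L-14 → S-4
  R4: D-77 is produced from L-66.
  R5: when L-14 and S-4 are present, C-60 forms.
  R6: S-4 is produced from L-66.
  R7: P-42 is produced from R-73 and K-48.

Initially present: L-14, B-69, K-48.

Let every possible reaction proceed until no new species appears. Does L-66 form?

No

L-66 would need S-4 and D-77 (R1), but D-77 never forms.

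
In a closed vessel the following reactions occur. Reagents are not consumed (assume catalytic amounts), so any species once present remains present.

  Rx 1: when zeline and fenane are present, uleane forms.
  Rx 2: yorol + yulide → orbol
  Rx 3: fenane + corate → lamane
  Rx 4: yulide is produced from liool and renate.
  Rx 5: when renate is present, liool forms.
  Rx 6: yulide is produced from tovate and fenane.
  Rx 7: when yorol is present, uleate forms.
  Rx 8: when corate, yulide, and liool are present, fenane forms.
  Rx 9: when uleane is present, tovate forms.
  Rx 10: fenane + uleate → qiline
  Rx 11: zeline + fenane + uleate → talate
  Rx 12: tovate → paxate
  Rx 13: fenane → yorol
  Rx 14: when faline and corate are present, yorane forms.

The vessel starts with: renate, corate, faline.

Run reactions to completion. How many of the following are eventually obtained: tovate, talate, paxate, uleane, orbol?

renate present → liool forms (Rx 5).
liool and renate present → yulide forms (Rx 4).
corate, yulide, and liool present → fenane forms (Rx 8).
fenane present → yorol forms (Rx 13).
yorol and yulide present → orbol forms (Rx 2).
tovate would need uleane (Rx 9), but uleane never forms.
talate would need zeline, fenane, and uleate (Rx 11), but zeline never forms.
paxate would need tovate (Rx 12), but tovate never forms.
uleane would need zeline and fenane (Rx 1), but zeline never forms.
orbol: reached.
Reached: orbol — 1 of the 5.

1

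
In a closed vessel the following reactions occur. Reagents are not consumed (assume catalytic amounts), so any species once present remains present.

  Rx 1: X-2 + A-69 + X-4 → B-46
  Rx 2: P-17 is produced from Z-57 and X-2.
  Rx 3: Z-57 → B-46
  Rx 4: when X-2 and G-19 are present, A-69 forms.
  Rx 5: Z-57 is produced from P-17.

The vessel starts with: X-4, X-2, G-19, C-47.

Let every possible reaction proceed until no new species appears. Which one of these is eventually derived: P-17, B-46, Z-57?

B-46

X-2 and G-19 present → A-69 forms (Rx 4).
X-2, A-69, and X-4 present → B-46 forms (Rx 1).
P-17 would need Z-57 and X-2 (Rx 2), but Z-57 never forms. Z-57 would need P-17 (Rx 5), but P-17 never forms.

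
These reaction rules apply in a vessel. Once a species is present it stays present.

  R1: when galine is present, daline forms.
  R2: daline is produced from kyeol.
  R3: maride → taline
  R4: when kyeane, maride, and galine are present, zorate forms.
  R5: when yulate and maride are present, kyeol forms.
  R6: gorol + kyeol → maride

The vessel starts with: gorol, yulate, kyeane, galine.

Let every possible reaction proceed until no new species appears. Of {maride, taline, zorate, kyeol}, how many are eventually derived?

maride would need gorol and kyeol (R6), but kyeol never forms.
taline would need maride (R3), but maride never forms.
zorate would need kyeane, maride, and galine (R4), but maride never forms.
kyeol would need yulate and maride (R5), but maride never forms.
None of the 4 are reached.

0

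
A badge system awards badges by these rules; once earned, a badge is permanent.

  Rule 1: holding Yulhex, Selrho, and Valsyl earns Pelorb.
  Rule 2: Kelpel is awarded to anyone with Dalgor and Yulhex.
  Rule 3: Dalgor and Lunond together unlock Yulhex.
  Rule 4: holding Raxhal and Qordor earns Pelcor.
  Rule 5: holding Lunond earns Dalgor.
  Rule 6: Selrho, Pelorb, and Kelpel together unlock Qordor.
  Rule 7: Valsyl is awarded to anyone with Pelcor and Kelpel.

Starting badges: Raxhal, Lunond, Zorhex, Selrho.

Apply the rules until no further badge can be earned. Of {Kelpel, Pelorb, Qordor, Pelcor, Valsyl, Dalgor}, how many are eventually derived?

With Lunond, Dalgor is earned (Rule 5).
With Dalgor and Lunond, Yulhex is earned (Rule 3).
With Dalgor and Yulhex, Kelpel is earned (Rule 2).
Kelpel: reached.
Pelorb would need Yulhex, Selrho, and Valsyl (Rule 1), but Valsyl is never earned.
Qordor would need Selrho, Pelorb, and Kelpel (Rule 6), but Pelorb is never earned.
Pelcor would need Raxhal and Qordor (Rule 4), but Qordor is never earned.
Valsyl would need Pelcor and Kelpel (Rule 7), but Pelcor is never earned.
Dalgor: reached.
Reached: Kelpel and Dalgor — 2 of the 6.

2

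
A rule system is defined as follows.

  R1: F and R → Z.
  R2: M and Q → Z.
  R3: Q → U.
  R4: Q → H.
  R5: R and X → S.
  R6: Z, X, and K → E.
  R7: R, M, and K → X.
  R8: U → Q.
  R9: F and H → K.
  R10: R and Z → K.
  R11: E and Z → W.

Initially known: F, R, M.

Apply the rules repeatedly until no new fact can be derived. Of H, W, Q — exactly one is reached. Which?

W

F and R hold, so Z follows (R1).
From R and Z, R10 gives K.
R, M, and K hold, so X follows (R7).
Z, X, and K hold, so E follows (R6).
From E and Z, R11 gives W.
Q would need U (R8), but U is never established. H would need Q (R4), but Q is never established.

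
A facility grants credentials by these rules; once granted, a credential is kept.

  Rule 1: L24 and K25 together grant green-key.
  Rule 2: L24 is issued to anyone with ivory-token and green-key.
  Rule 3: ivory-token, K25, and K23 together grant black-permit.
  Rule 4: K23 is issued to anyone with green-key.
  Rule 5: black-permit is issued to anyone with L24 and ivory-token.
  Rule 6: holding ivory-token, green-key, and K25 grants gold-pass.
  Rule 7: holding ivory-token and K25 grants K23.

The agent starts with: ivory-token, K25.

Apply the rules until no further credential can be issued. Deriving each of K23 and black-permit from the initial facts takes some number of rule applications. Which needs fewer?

K23: Holding ivory-token and K25 grants K23 (Rule 7). [1 rule application]
black-permit: Holding ivory-token and K25 grants K23 (Rule 7). Holding ivory-token, K25, and K23 grants black-permit (Rule 3). [2 rule applications]
K23 needs fewer.

K23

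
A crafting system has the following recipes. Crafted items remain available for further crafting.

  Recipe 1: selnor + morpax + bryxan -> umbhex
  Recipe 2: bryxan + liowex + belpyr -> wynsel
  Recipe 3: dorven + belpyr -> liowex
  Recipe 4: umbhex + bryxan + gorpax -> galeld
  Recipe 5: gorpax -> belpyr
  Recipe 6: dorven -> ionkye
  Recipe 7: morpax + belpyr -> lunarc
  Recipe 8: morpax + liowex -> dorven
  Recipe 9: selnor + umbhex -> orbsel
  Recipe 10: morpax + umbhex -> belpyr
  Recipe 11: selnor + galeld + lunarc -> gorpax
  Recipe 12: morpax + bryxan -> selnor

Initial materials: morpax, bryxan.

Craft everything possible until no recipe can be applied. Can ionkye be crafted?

ionkye would need dorven (Recipe 6), but dorven is never obtained.

No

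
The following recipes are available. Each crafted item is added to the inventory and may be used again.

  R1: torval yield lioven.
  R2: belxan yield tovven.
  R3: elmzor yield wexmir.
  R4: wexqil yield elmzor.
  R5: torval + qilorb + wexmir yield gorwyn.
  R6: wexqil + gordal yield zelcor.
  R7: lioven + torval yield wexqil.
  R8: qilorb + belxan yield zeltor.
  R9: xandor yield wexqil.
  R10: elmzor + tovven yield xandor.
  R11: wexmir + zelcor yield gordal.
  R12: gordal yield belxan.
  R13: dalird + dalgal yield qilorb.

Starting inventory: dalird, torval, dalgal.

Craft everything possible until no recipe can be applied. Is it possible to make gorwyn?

Yes

Using R13, dalird and dalgal make qilorb.
Using R1, torval makes lioven.
Using R7, lioven and torval make wexqil.
wexqil → elmzor (R4).
Using R3, elmzor makes wexmir.
torval + qilorb + wexmir → gorwyn (R5).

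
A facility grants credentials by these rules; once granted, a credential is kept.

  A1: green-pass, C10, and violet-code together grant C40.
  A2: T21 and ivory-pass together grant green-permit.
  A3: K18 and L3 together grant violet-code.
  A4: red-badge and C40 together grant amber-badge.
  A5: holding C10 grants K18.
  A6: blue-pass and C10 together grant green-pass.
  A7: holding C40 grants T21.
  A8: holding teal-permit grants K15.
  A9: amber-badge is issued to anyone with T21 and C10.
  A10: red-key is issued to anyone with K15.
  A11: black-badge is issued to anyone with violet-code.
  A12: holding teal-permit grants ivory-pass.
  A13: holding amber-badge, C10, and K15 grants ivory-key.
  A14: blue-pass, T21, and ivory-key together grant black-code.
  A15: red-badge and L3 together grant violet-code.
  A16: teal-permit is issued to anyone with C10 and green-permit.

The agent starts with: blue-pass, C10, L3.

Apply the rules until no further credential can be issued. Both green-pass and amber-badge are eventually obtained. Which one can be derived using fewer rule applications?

green-pass

green-pass: Holding blue-pass and C10 grants green-pass (A6). [1 rule application]
amber-badge: Holding C10 grants K18 (A5). Holding blue-pass and C10 grants green-pass (A6). Holding K18 and L3 grants violet-code (A3). Holding green-pass, C10, and violet-code grants C40 (A1). Holding C40 grants T21 (A7). Holding T21 and C10 grants amber-badge (A9). [6 rule applications]
green-pass needs fewer.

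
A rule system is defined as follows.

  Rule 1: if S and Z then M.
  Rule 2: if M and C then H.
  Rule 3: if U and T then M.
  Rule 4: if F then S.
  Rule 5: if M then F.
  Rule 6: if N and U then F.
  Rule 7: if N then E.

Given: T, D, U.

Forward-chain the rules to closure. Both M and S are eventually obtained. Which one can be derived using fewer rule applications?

M: From U and T, Rule 3 gives M. [1 rule application]
S: U and T hold, so M follows (Rule 3). M holds, so F follows (Rule 5). F holds, so S follows (Rule 4). [3 rule applications]
M needs fewer.

M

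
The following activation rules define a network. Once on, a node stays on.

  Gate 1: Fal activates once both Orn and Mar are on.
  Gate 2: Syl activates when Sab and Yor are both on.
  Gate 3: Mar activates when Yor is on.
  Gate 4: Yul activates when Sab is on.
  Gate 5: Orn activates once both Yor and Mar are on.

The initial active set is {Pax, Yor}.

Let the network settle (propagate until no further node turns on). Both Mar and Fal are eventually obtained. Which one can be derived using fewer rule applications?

Mar: Gate 3: Yor on → Mar on. [1 rule application]
Fal: Yor is on, so Mar activates (Gate 3). Yor and Mar are on, so Orn activates (Gate 5). Gate 1: Orn and Mar on → Fal on. [3 rule applications]
Mar needs fewer.

Mar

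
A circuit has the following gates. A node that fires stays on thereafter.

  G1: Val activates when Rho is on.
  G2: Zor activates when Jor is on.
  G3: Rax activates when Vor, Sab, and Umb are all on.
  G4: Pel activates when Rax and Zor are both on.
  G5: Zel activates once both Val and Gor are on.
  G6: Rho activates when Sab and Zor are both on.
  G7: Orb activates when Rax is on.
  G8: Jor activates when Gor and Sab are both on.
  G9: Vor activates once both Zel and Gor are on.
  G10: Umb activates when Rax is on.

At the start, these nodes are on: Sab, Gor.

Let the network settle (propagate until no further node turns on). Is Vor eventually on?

Yes

G8: Gor and Sab on → Jor on.
Jor is on, so Zor activates (G2).
G6: Sab and Zor on → Rho on.
Rho is on, so Val activates (G1).
Val and Gor are on, so Zel activates (G5).
G9: Zel and Gor on → Vor on.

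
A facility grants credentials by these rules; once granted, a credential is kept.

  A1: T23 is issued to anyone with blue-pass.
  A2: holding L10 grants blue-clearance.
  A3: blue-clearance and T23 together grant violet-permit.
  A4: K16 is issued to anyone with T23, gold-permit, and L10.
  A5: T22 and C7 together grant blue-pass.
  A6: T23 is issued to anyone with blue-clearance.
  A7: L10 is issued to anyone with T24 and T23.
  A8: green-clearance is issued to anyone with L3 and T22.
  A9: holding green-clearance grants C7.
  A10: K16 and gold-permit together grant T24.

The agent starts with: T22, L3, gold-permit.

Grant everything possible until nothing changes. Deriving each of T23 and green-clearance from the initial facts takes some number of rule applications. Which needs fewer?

green-clearance: Holding L3 and T22 grants green-clearance (A8). [1 rule application]
T23: Holding L3 and T22 grants green-clearance (A8). Holding green-clearance grants C7 (A9). Holding T22 and C7 grants blue-pass (A5). Holding blue-pass grants T23 (A1). [4 rule applications]
green-clearance needs fewer.

green-clearance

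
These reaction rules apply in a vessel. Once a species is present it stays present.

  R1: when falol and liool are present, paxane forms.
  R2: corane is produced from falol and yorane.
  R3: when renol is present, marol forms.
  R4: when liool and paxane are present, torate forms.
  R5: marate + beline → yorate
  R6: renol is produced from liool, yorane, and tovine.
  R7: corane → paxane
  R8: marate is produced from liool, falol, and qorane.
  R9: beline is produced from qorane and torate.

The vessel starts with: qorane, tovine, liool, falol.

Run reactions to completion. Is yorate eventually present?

Yes

falol and liool present → paxane forms (R1).
liool, falol, and qorane present → marate forms (R8).
liool and paxane present → torate forms (R4).
qorane and torate present → beline forms (R9).
marate and beline present → yorate forms (R5).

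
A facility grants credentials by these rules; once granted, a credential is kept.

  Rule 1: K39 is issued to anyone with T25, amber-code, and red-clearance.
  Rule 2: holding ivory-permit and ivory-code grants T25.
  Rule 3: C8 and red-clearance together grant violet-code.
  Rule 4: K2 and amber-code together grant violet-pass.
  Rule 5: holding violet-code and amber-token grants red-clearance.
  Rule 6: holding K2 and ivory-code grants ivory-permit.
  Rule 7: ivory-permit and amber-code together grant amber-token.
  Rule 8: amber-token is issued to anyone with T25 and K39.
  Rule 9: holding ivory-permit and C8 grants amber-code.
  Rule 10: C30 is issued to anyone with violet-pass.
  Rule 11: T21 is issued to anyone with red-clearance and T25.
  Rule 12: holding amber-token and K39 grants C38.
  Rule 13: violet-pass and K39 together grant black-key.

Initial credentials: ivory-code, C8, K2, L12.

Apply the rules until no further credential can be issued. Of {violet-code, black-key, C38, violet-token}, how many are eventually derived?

violet-code would need C8 and red-clearance (Rule 3), but red-clearance is never granted.
black-key would need violet-pass and K39 (Rule 13), but K39 is never granted.
C38 would need amber-token and K39 (Rule 12), but K39 is never granted.
No rule produces violet-token, and it is not given.
None of the 4 are reached.

0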